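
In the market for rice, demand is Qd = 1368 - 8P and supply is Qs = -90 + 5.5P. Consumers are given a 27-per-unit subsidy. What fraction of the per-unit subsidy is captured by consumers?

Consumer share = 11/27

Pre-subsidy: 1368 - 8P = -90 + 5.5P gives P* = 108, Q* = 504.
With the rebate, buyers effectively pay Pb = Ps − 27, where Ps is the price sellers receive.
Demand in terms of Ps becomes Qd = 1368 − 8(Ps − 27) = 1584 - 8Ps. Setting this equal to supply: 1584 - 8Ps = -90 + 5.5Ps, so Ps = 124.
Buyers pay Pb = 124 − 27 = 97; Q' = -90 + 5.5·124 = 592.
Buyers' price falls by P* − Pb = 108 − 97 = 11; sellers' price rises by Ps − P* = 124 − 108 = 16.
So consumers capture 11/27 = 11/27 of each unit of subsidy.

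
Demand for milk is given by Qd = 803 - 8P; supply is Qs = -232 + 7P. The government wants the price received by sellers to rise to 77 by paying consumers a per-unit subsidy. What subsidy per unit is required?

Required subsidy s = 15 per unit

At a seller price of 77, quantity supplied is -232 + 7·77 = 307.
Buyers absorb 307 only when they pay Pb with 803 − 8·Pb = 307, i.e. Pb = 62.
s = Ps − Pb = 77 − 62 = 15.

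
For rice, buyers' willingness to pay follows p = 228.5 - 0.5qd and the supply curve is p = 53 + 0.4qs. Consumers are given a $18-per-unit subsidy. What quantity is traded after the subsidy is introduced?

q' = 215

Pre-subsidy: 228.5 - 0.5q = 53 + 0.4q gives q* = 195 and p* = 131.
With the rebate, buyers effectively pay pb = ps − 18, where ps is the price sellers receive.
On the curves, pb = 228.5 - 0.5q and ps = 53 + 0.4q; the wedge ps − pb = 18 gives 53 + 0.4q − (228.5 - 0.5q) = 18, so q' = 215.
Then pb = 228.5 − 0.5·215 = 121 and ps = 53 + 0.4·215 = 139.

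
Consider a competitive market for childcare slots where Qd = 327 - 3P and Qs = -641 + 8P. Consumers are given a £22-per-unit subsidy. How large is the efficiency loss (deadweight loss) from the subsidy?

Pre-subsidy: 327 - 3P = -641 + 8P gives P* = 88, Q* = 63.
With the rebate, buyers effectively pay Pb = Ps − 22, where Ps is the price sellers receive.
Demand in terms of Ps becomes Qd = 327 − 3(Ps − 22) = 393 - 3Ps. Setting this equal to supply: 393 - 3Ps = -641 + 8Ps, so Ps = 94.
Buyers pay Pb = 94 − 22 = 72; Q' = -641 + 8·94 = 111.
The subsidy expands output by 111 − 63 = 48 past the efficient level; on those units the gap between marginal cost and willingness to pay runs from 0 up to 22.
DWL = ½ × 22 × 48 = 528.

Deadweight loss = £528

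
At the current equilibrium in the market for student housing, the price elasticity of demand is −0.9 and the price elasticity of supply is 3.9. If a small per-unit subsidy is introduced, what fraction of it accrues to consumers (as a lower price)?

Consumer share = 0.8125

For a small subsidy around the equilibrium, the benefit split depends on the relative slopes, which at a point are proportional to the elasticities.
Buyer share = εs/(εs + |εd|) = 3.9/(3.9 + 0.9) = 0.8125; seller share = |εd|/(εs + |εd|) = 0.1875.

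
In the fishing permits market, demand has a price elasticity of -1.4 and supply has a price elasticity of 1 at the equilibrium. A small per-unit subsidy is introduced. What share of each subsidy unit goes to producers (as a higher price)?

For a small subsidy around the equilibrium, the benefit split depends on the relative slopes, which at a point are proportional to the elasticities.
Buyer share = εs/(εs + |εd|) = 1/(1 + 1.4) = 5/12; seller share = |εd|/(εs + |εd|) = 7/12.
So producers capture 7/12 of the subsidy.

Producer share = 7/12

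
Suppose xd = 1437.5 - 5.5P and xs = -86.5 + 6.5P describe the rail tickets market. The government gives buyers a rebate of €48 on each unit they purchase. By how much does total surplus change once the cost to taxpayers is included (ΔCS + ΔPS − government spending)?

Pre-subsidy: 1437.5 - 5.5P = -86.5 + 6.5P gives P* = 127, x* = 739.
With the rebate, buyers effectively pay Pb = Ps − 48, where Ps is the price sellers receive.
Demand in terms of Ps becomes xd = 1437.5 − 5.5(Ps − 48) = 1701.5 - 5.5Ps. Setting this equal to supply: 1701.5 - 5.5Ps = -86.5 + 6.5Ps, so Ps = 149.
Buyers pay Pb = 149 − 48 = 101; x' = -86.5 + 6.5·149 = 882.
ΔCS = ½(739 + 882)(127 − 101) = 21073; ΔPS = ½(739 + 882)(149 − 127) = 17831.
Government spending = 48 × 882 = 42336.
Net change = 21073 + 17831 − 42336 = -3432. The loss equals the DWL triangle ½·48·143.

Net change in total surplus = -€3432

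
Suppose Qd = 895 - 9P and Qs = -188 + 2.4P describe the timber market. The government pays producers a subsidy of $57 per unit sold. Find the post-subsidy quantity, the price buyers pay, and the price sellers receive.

Q' = 148; buyers pay $83; sellers receive $140

Pre-subsidy: 895 - 9P = -188 + 2.4P gives P* = 95, Q* = 40.
With the subsidy, sellers receive Ps = Pb + 57 for each unit, where Pb is the price buyers pay.
Supply in terms of Pb becomes Qs = -188 + 2.4(Pb + 57) = -51.2 + 2.4Pb. Setting this equal to demand: 895 - 9Pb = -51.2 + 2.4Pb, so Pb = 83.
Sellers receive Ps = 83 + 57 = 140; Q' = 895 − 9·83 = 148.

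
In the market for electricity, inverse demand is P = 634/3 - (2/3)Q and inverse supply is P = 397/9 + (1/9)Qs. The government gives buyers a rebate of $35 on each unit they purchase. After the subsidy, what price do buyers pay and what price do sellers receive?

Buyers pay $38; sellers receive $73

Pre-subsidy: 634/3 - (2/3)Q = 397/9 + (1/9)Q gives Q* = 215 and P* = 68.
With the rebate, buyers effectively pay Pb = Ps − 35, where Ps is the price sellers receive.
On the curves, Pb = 634/3 - (2/3)Q and Ps = 397/9 + (1/9)Q; the wedge Ps − Pb = 35 gives 397/9 + (1/9)Q − (634/3 - (2/3)Q) = 35, so Q' = 260.
Then Pb = 634/3 − (2/3)·260 = 38 and Ps = 397/9 + (1/9)·260 = 73.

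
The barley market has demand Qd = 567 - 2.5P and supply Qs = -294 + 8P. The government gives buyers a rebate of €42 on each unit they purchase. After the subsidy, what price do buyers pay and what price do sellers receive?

Pre-subsidy: 567 - 2.5P = -294 + 8P gives P* = 82, Q* = 362.
With the rebate, buyers effectively pay Pb = Ps − 42, where Ps is the price sellers receive.
Demand in terms of Ps becomes Qd = 567 − 2.5(Ps − 42) = 672 - 2.5Ps. Setting this equal to supply: 672 - 2.5Ps = -294 + 8Ps, so Ps = 92.
Buyers pay Pb = 92 − 42 = 50; Q' = -294 + 8·92 = 442.

Buyers pay €50; sellers receive €92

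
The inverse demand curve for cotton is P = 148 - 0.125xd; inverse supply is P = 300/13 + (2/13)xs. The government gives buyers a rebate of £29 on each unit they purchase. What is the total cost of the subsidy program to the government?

Pre-subsidy: 148 - 0.125x = 300/13 + (2/13)x gives x* = 448 and P* = 92.
With the rebate, buyers effectively pay Pb = Ps − 29, where Ps is the price sellers receive.
On the curves, Pb = 148 - 0.125x and Ps = 300/13 + (2/13)x; the wedge Ps − Pb = 29 gives 300/13 + (2/13)x − (148 - 0.125x) = 29, so x' = 552.
Then Pb = 148 − 0.125·552 = 79 and Ps = 300/13 + (2/13)·552 = 108.
Government outlay = subsidy × quantity = 29 × 552 = 16008.

Government cost = £16008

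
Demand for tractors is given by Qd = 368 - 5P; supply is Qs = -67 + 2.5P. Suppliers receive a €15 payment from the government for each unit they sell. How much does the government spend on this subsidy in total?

Government cost = €1545

Pre-subsidy: 368 - 5P = -67 + 2.5P gives P* = 58, Q* = 78.
With the subsidy, sellers receive Ps = Pb + 15 for each unit, where Pb is the price buyers pay.
Supply in terms of Pb becomes Qs = -67 + 2.5(Pb + 15) = -29.5 + 2.5Pb. Setting this equal to demand: 368 - 5Pb = -29.5 + 2.5Pb, so Pb = 53.
Sellers receive Ps = 53 + 15 = 68; Q' = 368 − 5·53 = 103.
Government outlay = subsidy × quantity = 15 × 103 = 1545.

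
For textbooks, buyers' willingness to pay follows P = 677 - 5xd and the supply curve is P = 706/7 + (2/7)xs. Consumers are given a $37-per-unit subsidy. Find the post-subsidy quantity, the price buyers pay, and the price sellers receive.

x' = 116; buyers pay $97; sellers receive $134

Pre-subsidy: 677 - 5x = 706/7 + (2/7)x gives x* = 109 and P* = 132.
With the rebate, buyers effectively pay Pb = Ps − 37, where Ps is the price sellers receive.
On the curves, Pb = 677 - 5x and Ps = 706/7 + (2/7)x; the wedge Ps − Pb = 37 gives 706/7 + (2/7)x − (677 - 5x) = 37, so x' = 116.
Then Pb = 677 − 5·116 = 97 and Ps = 706/7 + (2/7)·116 = 134.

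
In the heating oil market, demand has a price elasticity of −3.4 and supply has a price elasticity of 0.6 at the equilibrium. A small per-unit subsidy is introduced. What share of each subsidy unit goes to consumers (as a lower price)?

Consumer share = 0.15

For a small subsidy around the equilibrium, the benefit split depends on the relative slopes, which at a point are proportional to the elasticities.
Buyer share = εs/(εs + |εd|) = 0.6/(0.6 + 3.4) = 0.15; seller share = |εd|/(εs + |εd|) = 0.85.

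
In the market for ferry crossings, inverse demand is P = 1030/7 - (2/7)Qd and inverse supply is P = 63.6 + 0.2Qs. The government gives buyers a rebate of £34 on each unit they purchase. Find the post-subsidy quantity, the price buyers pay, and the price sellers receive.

Pre-subsidy: 1030/7 - (2/7)Q = 63.6 + 0.2Q gives Q* = 172 and P* = 98.
With the rebate, buyers effectively pay Pb = Ps − 34, where Ps is the price sellers receive.
On the curves, Pb = 1030/7 - (2/7)Q and Ps = 63.6 + 0.2Q; the wedge Ps − Pb = 34 gives 63.6 + 0.2Q − (1030/7 - (2/7)Q) = 34, so Q' = 242.
Then Pb = 1030/7 − (2/7)·242 = 78 and Ps = 63.6 + 0.2·242 = 112.

Q' = 242; buyers pay £78; sellers receive £112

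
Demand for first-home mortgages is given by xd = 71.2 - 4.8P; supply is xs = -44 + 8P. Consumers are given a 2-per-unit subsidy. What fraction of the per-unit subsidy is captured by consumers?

Pre-subsidy: 71.2 - 4.8P = -44 + 8P gives P* = 9, x* = 28.
With the rebate, buyers effectively pay Pb = Ps − 2, where Ps is the price sellers receive.
Demand in terms of Ps becomes xd = 71.2 − 4.8(Ps − 2) = 80.8 - 4.8Ps. Setting this equal to supply: 80.8 - 4.8Ps = -44 + 8Ps, so Ps = 9.75.
Buyers pay Pb = 9.75 − 2 = 7.75; x' = -44 + 8·9.75 = 34.
Buyers' price falls by P* − Pb = 9 − 7.75 = 1.25; sellers' price rises by Ps − P* = 9.75 − 9 = 0.75.
So consumers capture 1.25/2 = 0.625 of each unit of subsidy.

Consumer share = 0.625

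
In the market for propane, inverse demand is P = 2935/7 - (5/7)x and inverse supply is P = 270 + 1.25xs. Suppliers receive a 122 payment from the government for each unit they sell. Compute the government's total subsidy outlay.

Pre-subsidy: 2935/7 - (5/7)x = 270 + 1.25x gives x* = 76 and P* = 365.
With the subsidy, sellers receive Ps = Pb + 122 for each unit, where Pb is the price buyers pay.
On the curves, Pb = 2935/7 - (5/7)x and Ps = 270 + 1.25x; the wedge Ps − Pb = 122 gives 270 + 1.25x − (2935/7 - (5/7)x) = 122, so x' = 7596/55.
Then Pb = 2935/7 − (5/7)·(7596/55) = 3527/11 and Ps = 270 + 1.25·(7596/55) = 4869/11.
Government outlay = subsidy × quantity = 122 × 7596/55 = 926712/55.

Government cost = 926712/55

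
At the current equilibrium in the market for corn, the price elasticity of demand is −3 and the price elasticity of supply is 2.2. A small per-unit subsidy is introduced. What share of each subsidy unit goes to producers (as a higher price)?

For a small subsidy around the equilibrium, the benefit split depends on the relative slopes, which at a point are proportional to the elasticities.
Buyer share = εs/(εs + |εd|) = 2.2/(2.2 + 3) = 11/26; seller share = |εd|/(εs + |εd|) = 15/26.
So producers capture 15/26 of the subsidy.

Producer share = 15/26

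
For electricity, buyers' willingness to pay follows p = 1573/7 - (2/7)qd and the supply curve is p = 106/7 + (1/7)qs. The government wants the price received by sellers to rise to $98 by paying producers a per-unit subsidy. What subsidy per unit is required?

Required subsidy s = $39 per unit

At a seller price of 98, quantity supplied is -106 + 7·98 = 580.
Buyers absorb 580 only when they pay pb = 1573/7 − (2/7)·580 = 59.
s = ps − pb = 98 − 59 = 39.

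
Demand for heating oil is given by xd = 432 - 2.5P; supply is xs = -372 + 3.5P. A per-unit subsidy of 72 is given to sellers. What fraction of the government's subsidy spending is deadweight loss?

DWL / government spending = 105/404

Pre-subsidy: 432 - 2.5P = -372 + 3.5P gives P* = 134, x* = 97.
With the subsidy, sellers receive Ps = Pb + 72 for each unit, where Pb is the price buyers pay.
Supply in terms of Pb becomes xs = -372 + 3.5(Pb + 72) = -120 + 3.5Pb. Setting this equal to demand: 432 - 2.5Pb = -120 + 3.5Pb, so Pb = 92.
Sellers receive Ps = 92 + 72 = 164; x' = 432 − 2.5·92 = 202.
ΔCS = ½(97 + 202)(134 − 92) = 6279; ΔPS = ½(97 + 202)(164 − 134) = 4485.
Government spending = 72 × 202 = 14544.
DWL = ½ × 72 × (202 − 97) = 3780; fraction = 3780 / 14544 = 105/404.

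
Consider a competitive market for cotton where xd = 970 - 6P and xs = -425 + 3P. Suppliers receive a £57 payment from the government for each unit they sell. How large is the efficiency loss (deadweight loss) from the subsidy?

Pre-subsidy: 970 - 6P = -425 + 3P gives P* = 155, x* = 40.
With the subsidy, sellers receive Ps = Pb + 57 for each unit, where Pb is the price buyers pay.
Supply in terms of Pb becomes xs = -425 + 3(Pb + 57) = -254 + 3Pb. Setting this equal to demand: 970 - 6Pb = -254 + 3Pb, so Pb = 136.
Sellers receive Ps = 136 + 57 = 193; x' = 970 − 6·136 = 154.
The subsidy expands output by 154 − 40 = 114 past the efficient level; on those units the gap between marginal cost and willingness to pay runs from 0 up to 57.
DWL = ½ × 57 × 114 = 3249.

Deadweight loss = £3249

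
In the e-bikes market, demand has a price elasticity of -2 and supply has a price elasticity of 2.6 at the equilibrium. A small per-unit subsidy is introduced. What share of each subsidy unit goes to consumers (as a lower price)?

Consumer share = 13/23

For a small subsidy around the equilibrium, the benefit split depends on the relative slopes, which at a point are proportional to the elasticities.
Buyer share = εs/(εs + |εd|) = 2.6/(2.6 + 2) = 13/23; seller share = |εd|/(εs + |εd|) = 10/23.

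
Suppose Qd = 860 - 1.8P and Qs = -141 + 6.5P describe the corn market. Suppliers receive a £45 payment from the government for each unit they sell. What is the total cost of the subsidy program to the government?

Pre-subsidy: 860 - 1.8P = -141 + 6.5P gives P* = 10010/83, Q* = 53362/83.
With the subsidy, sellers receive Ps = Pb + 45 for each unit, where Pb is the price buyers pay.
Supply in terms of Pb becomes Qs = -141 + 6.5(Pb + 45) = 151.5 + 6.5Pb. Setting this equal to demand: 860 - 1.8Pb = 151.5 + 6.5Pb, so Pb = 7085/83.
Sellers receive Ps = 7085/83 + 45 = 10820/83; Q' = 860 − 1.8·(7085/83) = 58627/83.
Government outlay = subsidy × quantity = 45 × 58627/83 = 2638215/83.

Government cost = 2638215/83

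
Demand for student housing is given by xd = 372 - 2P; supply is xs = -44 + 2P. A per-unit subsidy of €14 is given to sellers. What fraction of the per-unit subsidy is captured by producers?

Producer share = 0.5

Pre-subsidy: 372 - 2P = -44 + 2P gives P* = 104, x* = 164.
With the subsidy, sellers receive Ps = Pb + 14 for each unit, where Pb is the price buyers pay.
Supply in terms of Pb becomes xs = -44 + 2(Pb + 14) = -16 + 2Pb. Setting this equal to demand: 372 - 2Pb = -16 + 2Pb, so Pb = 97.
Sellers receive Ps = 97 + 14 = 111; x' = 372 − 2·97 = 178.
Buyers' price falls by P* − Pb = 104 − 97 = 7; sellers' price rises by Ps − P* = 111 − 104 = 7.
So producers capture 7/14 = 0.5 of each unit of subsidy.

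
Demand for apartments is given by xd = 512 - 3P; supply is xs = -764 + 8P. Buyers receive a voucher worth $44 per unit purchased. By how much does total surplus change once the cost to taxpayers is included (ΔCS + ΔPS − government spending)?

Pre-subsidy: 512 - 3P = -764 + 8P gives P* = 116, x* = 164.
With the rebate, buyers effectively pay Pb = Ps − 44, where Ps is the price sellers receive.
Demand in terms of Ps becomes xd = 512 − 3(Ps − 44) = 644 - 3Ps. Setting this equal to supply: 644 - 3Ps = -764 + 8Ps, so Ps = 128.
Buyers pay Pb = 128 − 44 = 84; x' = -764 + 8·128 = 260.
ΔCS = ½(164 + 260)(116 − 84) = 6784; ΔPS = ½(164 + 260)(128 − 116) = 2544.
Government spending = 44 × 260 = 11440.
Net change = 6784 + 2544 − 11440 = -2112. The loss equals the DWL triangle ½·44·96.

Net change in total surplus = -$2112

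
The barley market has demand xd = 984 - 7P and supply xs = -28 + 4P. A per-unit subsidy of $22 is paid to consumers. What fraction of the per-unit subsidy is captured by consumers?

Pre-subsidy: 984 - 7P = -28 + 4P gives P* = 92, x* = 340.
With the rebate, buyers effectively pay Pb = Ps − 22, where Ps is the price sellers receive.
Demand in terms of Ps becomes xd = 984 − 7(Ps − 22) = 1138 - 7Ps. Setting this equal to supply: 1138 - 7Ps = -28 + 4Ps, so Ps = 106.
Buyers pay Pb = 106 − 22 = 84; x' = -28 + 4·106 = 396.
Buyers' price falls by P* − Pb = 92 − 84 = 8; sellers' price rises by Ps − P* = 106 − 92 = 14.
So consumers capture 8/22 = 4/11 of each unit of subsidy.

Consumer share = 4/11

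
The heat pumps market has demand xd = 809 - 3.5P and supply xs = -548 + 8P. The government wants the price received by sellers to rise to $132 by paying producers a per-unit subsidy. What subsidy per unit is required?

At a seller price of 132, quantity supplied is -548 + 8·132 = 508.
Buyers absorb 508 only when they pay Pb with 809 − 3.5·Pb = 508, i.e. Pb = 86.
s = Ps − Pb = 132 − 86 = 46.

Required subsidy s = $46 per unit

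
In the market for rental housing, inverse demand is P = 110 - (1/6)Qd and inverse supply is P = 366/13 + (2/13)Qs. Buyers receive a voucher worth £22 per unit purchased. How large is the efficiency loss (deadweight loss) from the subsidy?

Deadweight loss = £755.04

Pre-subsidy: 110 - (1/6)Q = 366/13 + (2/13)Q gives Q* = 255.36 and P* = 67.44.
With the rebate, buyers effectively pay Pb = Ps − 22, where Ps is the price sellers receive.
On the curves, Pb = 110 - (1/6)Q and Ps = 366/13 + (2/13)Q; the wedge Ps − Pb = 22 gives 366/13 + (2/13)Q − (110 - (1/6)Q) = 22, so Q' = 324.
Then Pb = 110 − (1/6)·324 = 56 and Ps = 366/13 + (2/13)·324 = 78.
The subsidy expands output by 324 − 255.36 = 68.64 past the efficient level; on those units the gap between marginal cost and willingness to pay runs from 0 up to 22.
DWL = ½ × 22 × 68.64 = 755.04.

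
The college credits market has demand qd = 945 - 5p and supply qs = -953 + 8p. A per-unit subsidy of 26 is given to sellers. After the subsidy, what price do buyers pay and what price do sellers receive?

Pre-subsidy: 945 - 5p = -953 + 8p gives p* = 146, q* = 215.
With the subsidy, sellers receive ps = pb + 26 for each unit, where pb is the price buyers pay.
Supply in terms of pb becomes qs = -953 + 8(pb + 26) = -745 + 8pb. Setting this equal to demand: 945 - 5pb = -745 + 8pb, so pb = 130.
Sellers receive ps = 130 + 26 = 156; q' = 945 − 5·130 = 295.

Buyers pay 130; sellers receive 156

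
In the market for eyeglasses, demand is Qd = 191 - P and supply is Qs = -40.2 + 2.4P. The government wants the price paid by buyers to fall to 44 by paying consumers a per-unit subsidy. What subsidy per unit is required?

Required subsidy s = 34 per unit

At a buyer price of 44, quantity demanded is 191 − 1·44 = 147.
Sellers supply 147 only when they receive Ps with -40.2 + 2.4·Ps = 147, i.e. Ps = 78.
s = Ps − Pb = 78 − 44 = 34.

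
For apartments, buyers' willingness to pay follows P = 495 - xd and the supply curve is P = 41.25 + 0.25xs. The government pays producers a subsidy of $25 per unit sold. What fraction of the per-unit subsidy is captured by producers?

Producer share = 0.2

Pre-subsidy: 495 - x = 41.25 + 0.25x gives x* = 363 and P* = 132.
With the subsidy, sellers receive Ps = Pb + 25 for each unit, where Pb is the price buyers pay.
On the curves, Pb = 495 - x and Ps = 41.25 + 0.25x; the wedge Ps − Pb = 25 gives 41.25 + 0.25x − (495 - x) = 25, so x' = 383.
Then Pb = 495 − 1·383 = 112 and Ps = 41.25 + 0.25·383 = 137.
Buyers' price falls by P* − Pb = 132 − 112 = 20; sellers' price rises by Ps − P* = 137 − 132 = 5.
So producers capture 5/25 = 0.2 of each unit of subsidy.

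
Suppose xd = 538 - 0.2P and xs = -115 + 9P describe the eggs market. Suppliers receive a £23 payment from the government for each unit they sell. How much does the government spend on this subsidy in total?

Government cost = £12151

Pre-subsidy: 538 - 0.2P = -115 + 9P gives P* = 3265/46, x* = 24095/46.
With the subsidy, sellers receive Ps = Pb + 23 for each unit, where Pb is the price buyers pay.
Supply in terms of Pb becomes xs = -115 + 9(Pb + 23) = 92 + 9Pb. Setting this equal to demand: 538 - 0.2Pb = 92 + 9Pb, so Pb = 1115/23.
Sellers receive Ps = 1115/23 + 23 = 1644/23; x' = 538 − 0.2·(1115/23) = 12151/23.
Government outlay = subsidy × quantity = 23 × 12151/23 = 12151.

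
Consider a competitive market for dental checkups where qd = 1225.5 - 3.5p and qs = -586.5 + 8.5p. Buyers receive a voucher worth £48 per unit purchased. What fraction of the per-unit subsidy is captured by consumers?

Pre-subsidy: 1225.5 - 3.5p = -586.5 + 8.5p gives p* = 151, q* = 697.
With the rebate, buyers effectively pay pb = ps − 48, where ps is the price sellers receive.
Demand in terms of ps becomes qd = 1225.5 − 3.5(ps − 48) = 1393.5 - 3.5ps. Setting this equal to supply: 1393.5 - 3.5ps = -586.5 + 8.5ps, so ps = 165.
Buyers pay pb = 165 − 48 = 117; q' = -586.5 + 8.5·165 = 816.
Buyers' price falls by p* − pb = 151 − 117 = 34; sellers' price rises by ps − p* = 165 − 151 = 14.
So consumers capture 34/48 = 17/24 of each unit of subsidy.

Consumer share = 17/24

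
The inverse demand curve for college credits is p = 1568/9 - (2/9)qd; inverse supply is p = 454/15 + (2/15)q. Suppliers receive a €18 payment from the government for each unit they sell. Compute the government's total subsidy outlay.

Pre-subsidy: 1568/9 - (2/9)q = 454/15 + (2/15)q gives q* = 404.875 and p* = 84.25.
With the subsidy, sellers receive ps = pb + 18 for each unit, where pb is the price buyers pay.
On the curves, pb = 1568/9 - (2/9)q and ps = 454/15 + (2/15)q; the wedge ps − pb = 18 gives 454/15 + (2/15)q − (1568/9 - (2/9)q) = 18, so q' = 455.5.
Then pb = 1568/9 − (2/9)·455.5 = 73 and ps = 454/15 + (2/15)·455.5 = 91.
Government outlay = subsidy × quantity = 18 × 455.5 = 8199.

Government cost = €8199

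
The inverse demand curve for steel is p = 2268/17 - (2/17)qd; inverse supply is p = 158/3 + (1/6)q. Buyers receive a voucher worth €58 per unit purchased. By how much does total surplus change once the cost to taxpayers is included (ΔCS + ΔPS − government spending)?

Pre-subsidy: 2268/17 - (2/17)q = 158/3 + (1/6)q gives q* = 284 and p* = 100.
With the rebate, buyers effectively pay pb = ps − 58, where ps is the price sellers receive.
On the curves, pb = 2268/17 - (2/17)q and ps = 158/3 + (1/6)q; the wedge ps − pb = 58 gives 158/3 + (1/6)q − (2268/17 - (2/17)q) = 58, so q' = 488.
Then pb = 2268/17 − (2/17)·488 = 76 and ps = 158/3 + (1/6)·488 = 134.
ΔCS = ½(284 + 488)(100 − 76) = 9264; ΔPS = ½(284 + 488)(134 − 100) = 13124.
Government spending = 58 × 488 = 28304.
Net change = 9264 + 13124 − 28304 = -5916. The loss equals the DWL triangle ½·58·204.

Net change in total surplus = -€5916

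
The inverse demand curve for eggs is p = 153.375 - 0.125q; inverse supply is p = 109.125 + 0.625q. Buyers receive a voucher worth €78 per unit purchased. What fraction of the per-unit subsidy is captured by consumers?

Consumer share = 1/6

Pre-subsidy: 153.375 - 0.125q = 109.125 + 0.625q gives q* = 59 and p* = 146.
With the rebate, buyers effectively pay pb = ps − 78, where ps is the price sellers receive.
On the curves, pb = 153.375 - 0.125q and ps = 109.125 + 0.625q; the wedge ps − pb = 78 gives 109.125 + 0.625q − (153.375 - 0.125q) = 78, so q' = 163.
Then pb = 153.375 − 0.125·163 = 133 and ps = 109.125 + 0.625·163 = 211.
Buyers' price falls by p* − pb = 146 − 133 = 13; sellers' price rises by ps − p* = 211 − 146 = 65.
So consumers capture 13/78 = 1/6 of each unit of subsidy.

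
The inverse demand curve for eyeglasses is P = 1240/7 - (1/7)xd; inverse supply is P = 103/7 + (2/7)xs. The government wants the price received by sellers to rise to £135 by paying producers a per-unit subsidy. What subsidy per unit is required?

At a seller price of 135, quantity supplied is -51.5 + 3.5·135 = 421.
Buyers absorb 421 only when they pay Pb = 1240/7 − (1/7)·421 = 117.
s = Ps − Pb = 135 − 117 = 18.

Required subsidy s = £18 per unit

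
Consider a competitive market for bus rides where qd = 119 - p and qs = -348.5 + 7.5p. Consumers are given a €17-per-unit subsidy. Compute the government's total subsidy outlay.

Government cost = €1343

Pre-subsidy: 119 - p = -348.5 + 7.5p gives p* = 55, q* = 64.
With the rebate, buyers effectively pay pb = ps − 17, where ps is the price sellers receive.
Demand in terms of ps becomes qd = 119 − 1(ps − 17) = 136 - ps. Setting this equal to supply: 136 - ps = -348.5 + 7.5ps, so ps = 57.
Buyers pay pb = 57 − 17 = 40; q' = -348.5 + 7.5·57 = 79.
Government outlay = subsidy × quantity = 17 × 79 = 1343.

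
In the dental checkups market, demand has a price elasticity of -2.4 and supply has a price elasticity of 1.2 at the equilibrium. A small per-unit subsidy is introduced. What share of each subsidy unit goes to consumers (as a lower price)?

Consumer share = 1/3

For a small subsidy around the equilibrium, the benefit split depends on the relative slopes, which at a point are proportional to the elasticities.
Buyer share = εs/(εs + |εd|) = 1.2/(1.2 + 2.4) = 1/3; seller share = |εd|/(εs + |εd|) = 2/3.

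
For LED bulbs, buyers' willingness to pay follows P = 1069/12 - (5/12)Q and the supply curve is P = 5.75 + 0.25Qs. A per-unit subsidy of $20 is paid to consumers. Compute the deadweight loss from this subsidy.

Pre-subsidy: 1069/12 - (5/12)Q = 5.75 + 0.25Q gives Q* = 125 and P* = 37.
With the rebate, buyers effectively pay Pb = Ps − 20, where Ps is the price sellers receive.
On the curves, Pb = 1069/12 - (5/12)Q and Ps = 5.75 + 0.25Q; the wedge Ps − Pb = 20 gives 5.75 + 0.25Q − (1069/12 - (5/12)Q) = 20, so Q' = 155.
Then Pb = 1069/12 − (5/12)·155 = 24.5 and Ps = 5.75 + 0.25·155 = 44.5.
The subsidy expands output by 155 − 125 = 30 past the efficient level; on those units the gap between marginal cost and willingness to pay runs from 0 up to 20.
DWL = ½ × 20 × 30 = 300.

Deadweight loss = $300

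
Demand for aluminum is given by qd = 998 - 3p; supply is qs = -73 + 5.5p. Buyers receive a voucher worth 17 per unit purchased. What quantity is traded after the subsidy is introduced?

q' = 653

Pre-subsidy: 998 - 3p = -73 + 5.5p gives p* = 126, q* = 620.
With the rebate, buyers effectively pay pb = ps − 17, where ps is the price sellers receive.
Demand in terms of ps becomes qd = 998 − 3(ps − 17) = 1049 - 3ps. Setting this equal to supply: 1049 - 3ps = -73 + 5.5ps, so ps = 132.
Buyers pay pb = 132 − 17 = 115; q' = -73 + 5.5·132 = 653.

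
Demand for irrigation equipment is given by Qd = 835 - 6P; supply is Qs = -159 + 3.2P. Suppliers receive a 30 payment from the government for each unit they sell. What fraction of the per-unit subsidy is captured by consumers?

Consumer share = 8/23

Pre-subsidy: 835 - 6P = -159 + 3.2P gives P* = 2485/23, Q* = 4295/23.
With the subsidy, sellers receive Ps = Pb + 30 for each unit, where Pb is the price buyers pay.
Supply in terms of Pb becomes Qs = -159 + 3.2(Pb + 30) = -63 + 3.2Pb. Setting this equal to demand: 835 - 6Pb = -63 + 3.2Pb, so Pb = 2245/23.
Sellers receive Ps = 2245/23 + 30 = 2935/23; Q' = 835 − 6·(2245/23) = 5735/23.
Buyers' price falls by P* − Pb = 2485/23 − 2245/23 = 240/23; sellers' price rises by Ps − P* = 2935/23 − 2485/23 = 450/23.
So consumers capture (240/23)/30 = 8/23 of each unit of subsidy.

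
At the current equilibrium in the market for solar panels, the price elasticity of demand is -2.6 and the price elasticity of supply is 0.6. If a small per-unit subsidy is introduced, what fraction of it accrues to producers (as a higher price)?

For a small subsidy around the equilibrium, the benefit split depends on the relative slopes, which at a point are proportional to the elasticities.
Buyer share = εs/(εs + |εd|) = 0.6/(0.6 + 2.6) = 0.1875; seller share = |εd|/(εs + |εd|) = 0.8125.
So producers capture 0.8125 of the subsidy.

Producer share = 0.8125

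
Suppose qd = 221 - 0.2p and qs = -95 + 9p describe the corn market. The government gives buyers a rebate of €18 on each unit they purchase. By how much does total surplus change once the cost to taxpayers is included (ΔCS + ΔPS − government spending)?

Net change in total surplus = -729/23

Pre-subsidy: 221 - 0.2p = -95 + 9p gives p* = 790/23, q* = 4925/23.
With the rebate, buyers effectively pay pb = ps − 18, where ps is the price sellers receive.
Demand in terms of ps becomes qd = 221 − 0.2(ps − 18) = 224.6 - 0.2ps. Setting this equal to supply: 224.6 - 0.2ps = -95 + 9ps, so ps = 799/23.
Buyers pay pb = 799/23 − 18 = 385/23; q' = -95 + 9·(799/23) = 5006/23.
ΔCS = ½(4925/23 + 5006/23)(790/23 − 385/23) = 4022055/1058; ΔPS = ½(4925/23 + 5006/23)(799/23 − 790/23) = 89379/1058.
Government spending = 18 × 5006/23 = 90108/23.
Net change = 4022055/1058 + 89379/1058 − 90108/23 = -729/23. The loss equals the DWL triangle ½·18·81/23.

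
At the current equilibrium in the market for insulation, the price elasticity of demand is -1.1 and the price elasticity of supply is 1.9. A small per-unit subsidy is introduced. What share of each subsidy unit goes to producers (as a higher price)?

For a small subsidy around the equilibrium, the benefit split depends on the relative slopes, which at a point are proportional to the elasticities.
Buyer share = εs/(εs + |εd|) = 1.9/(1.9 + 1.1) = 19/30; seller share = |εd|/(εs + |εd|) = 11/30.
So producers capture 11/30 of the subsidy.

Producer share = 11/30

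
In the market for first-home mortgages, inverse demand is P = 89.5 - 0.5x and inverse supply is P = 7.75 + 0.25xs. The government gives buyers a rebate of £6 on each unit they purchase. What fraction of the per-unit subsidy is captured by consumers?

Consumer share = 2/3

Pre-subsidy: 89.5 - 0.5x = 7.75 + 0.25x gives x* = 109 and P* = 35.
With the rebate, buyers effectively pay Pb = Ps − 6, where Ps is the price sellers receive.
On the curves, Pb = 89.5 - 0.5x and Ps = 7.75 + 0.25x; the wedge Ps − Pb = 6 gives 7.75 + 0.25x − (89.5 - 0.5x) = 6, so x' = 117.
Then Pb = 89.5 − 0.5·117 = 31 and Ps = 7.75 + 0.25·117 = 37.
Buyers' price falls by P* − Pb = 35 − 31 = 4; sellers' price rises by Ps − P* = 37 − 35 = 2.
So consumers capture 4/6 = 2/3 of each unit of subsidy.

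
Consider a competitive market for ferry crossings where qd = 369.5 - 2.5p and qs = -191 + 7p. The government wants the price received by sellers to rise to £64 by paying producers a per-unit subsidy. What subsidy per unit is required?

Required subsidy s = £19 per unit

At a seller price of 64, quantity supplied is -191 + 7·64 = 257.
Buyers absorb 257 only when they pay pb with 369.5 − 2.5·pb = 257, i.e. pb = 45.
s = ps − pb = 64 − 45 = 19.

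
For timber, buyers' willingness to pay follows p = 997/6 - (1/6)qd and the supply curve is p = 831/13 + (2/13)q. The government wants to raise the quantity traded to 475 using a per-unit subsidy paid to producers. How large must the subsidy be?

At q = 475, from the demand curve buyers pay pb = 997/6 − (1/6)·475 = 87; from the supply curve sellers need ps = 831/13 + (2/13)·475 = 137.
The subsidy must fill the gap: s = ps − pb = 137 − 87 = 50.

Required subsidy s = 50 per unit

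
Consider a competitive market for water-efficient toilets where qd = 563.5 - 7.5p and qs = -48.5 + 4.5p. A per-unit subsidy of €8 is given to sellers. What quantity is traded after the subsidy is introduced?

Pre-subsidy: 563.5 - 7.5p = -48.5 + 4.5p gives p* = 51, q* = 181.
With the subsidy, sellers receive ps = pb + 8 for each unit, where pb is the price buyers pay.
Supply in terms of pb becomes qs = -48.5 + 4.5(pb + 8) = -12.5 + 4.5pb. Setting this equal to demand: 563.5 - 7.5pb = -12.5 + 4.5pb, so pb = 48.
Sellers receive ps = 48 + 8 = 56; q' = 563.5 − 7.5·48 = 203.5.

q' = 203.5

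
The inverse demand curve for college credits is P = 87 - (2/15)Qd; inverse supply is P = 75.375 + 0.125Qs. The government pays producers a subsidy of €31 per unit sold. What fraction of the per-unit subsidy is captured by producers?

Pre-subsidy: 87 - (2/15)Q = 75.375 + 0.125Q gives Q* = 45 and P* = 81.
With the subsidy, sellers receive Ps = Pb + 31 for each unit, where Pb is the price buyers pay.
On the curves, Pb = 87 - (2/15)Q and Ps = 75.375 + 0.125Q; the wedge Ps − Pb = 31 gives 75.375 + 0.125Q − (87 - (2/15)Q) = 31, so Q' = 165.
Then Pb = 87 − (2/15)·165 = 65 and Ps = 75.375 + 0.125·165 = 96.
Buyers' price falls by P* − Pb = 81 − 65 = 16; sellers' price rises by Ps − P* = 96 − 81 = 15.
So producers capture 15/31 = 15/31 of each unit of subsidy.

Producer share = 15/31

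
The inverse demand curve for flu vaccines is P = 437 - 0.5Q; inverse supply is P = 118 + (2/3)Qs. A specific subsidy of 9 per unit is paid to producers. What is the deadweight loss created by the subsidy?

Pre-subsidy: 437 - 0.5Q = 118 + (2/3)Q gives Q* = 1914/7 and P* = 2102/7.
With the subsidy, sellers receive Ps = Pb + 9 for each unit, where Pb is the price buyers pay.
On the curves, Pb = 437 - 0.5Q and Ps = 118 + (2/3)Q; the wedge Ps − Pb = 9 gives 118 + (2/3)Q − (437 - 0.5Q) = 9, so Q' = 1968/7.
Then Pb = 437 − 0.5·(1968/7) = 2075/7 and Ps = 118 + (2/3)·(1968/7) = 2138/7.
The subsidy expands output by 1968/7 − 1914/7 = 54/7 past the efficient level; on those units the gap between marginal cost and willingness to pay runs from 0 up to 9.
DWL = ½ × 9 × 54/7 = 243/7.

Deadweight loss = 243/7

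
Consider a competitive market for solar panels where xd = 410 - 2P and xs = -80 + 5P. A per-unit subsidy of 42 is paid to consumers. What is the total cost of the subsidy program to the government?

Pre-subsidy: 410 - 2P = -80 + 5P gives P* = 70, x* = 270.
With the rebate, buyers effectively pay Pb = Ps − 42, where Ps is the price sellers receive.
Demand in terms of Ps becomes xd = 410 − 2(Ps − 42) = 494 - 2Ps. Setting this equal to supply: 494 - 2Ps = -80 + 5Ps, so Ps = 82.
Buyers pay Pb = 82 − 42 = 40; x' = -80 + 5·82 = 330.
Government outlay = subsidy × quantity = 42 × 330 = 13860.

Government cost = 13860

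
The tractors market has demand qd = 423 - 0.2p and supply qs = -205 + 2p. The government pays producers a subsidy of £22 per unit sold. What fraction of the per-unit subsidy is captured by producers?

Producer share = 1/11

Pre-subsidy: 423 - 0.2p = -205 + 2p gives p* = 3140/11, q* = 4025/11.
With the subsidy, sellers receive ps = pb + 22 for each unit, where pb is the price buyers pay.
Supply in terms of pb becomes qs = -205 + 2(pb + 22) = -161 + 2pb. Setting this equal to demand: 423 - 0.2pb = -161 + 2pb, so pb = 2920/11.
Sellers receive ps = 2920/11 + 22 = 3162/11; q' = 423 − 0.2·(2920/11) = 4069/11.
Buyers' price falls by p* − pb = 3140/11 − 2920/11 = 20; sellers' price rises by ps − p* = 3162/11 − 3140/11 = 2.
So producers capture 2/22 = 1/11 of each unit of subsidy.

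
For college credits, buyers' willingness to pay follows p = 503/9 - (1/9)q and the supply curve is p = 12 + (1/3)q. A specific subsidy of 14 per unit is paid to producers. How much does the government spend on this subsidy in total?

Government cost = 1823.5

Pre-subsidy: 503/9 - (1/9)q = 12 + (1/3)q gives q* = 98.75 and p* = 539/12.
With the subsidy, sellers receive ps = pb + 14 for each unit, where pb is the price buyers pay.
On the curves, pb = 503/9 - (1/9)q and ps = 12 + (1/3)q; the wedge ps − pb = 14 gives 12 + (1/3)q − (503/9 - (1/9)q) = 14, so q' = 130.25.
Then pb = 503/9 − (1/9)·130.25 = 497/12 and ps = 12 + (1/3)·130.25 = 665/12.
Government outlay = subsidy × quantity = 14 × 130.25 = 1823.5.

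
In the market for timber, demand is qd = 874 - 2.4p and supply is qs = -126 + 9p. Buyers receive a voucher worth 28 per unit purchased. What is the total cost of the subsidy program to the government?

Government cost = 381192/19

Pre-subsidy: 874 - 2.4p = -126 + 9p gives p* = 5000/57, q* = 12606/19.
With the rebate, buyers effectively pay pb = ps − 28, where ps is the price sellers receive.
Demand in terms of ps becomes qd = 874 − 2.4(ps − 28) = 941.2 - 2.4ps. Setting this equal to supply: 941.2 - 2.4ps = -126 + 9ps, so ps = 5336/57.
Buyers pay pb = 5336/57 − 28 = 3740/57; q' = -126 + 9·(5336/57) = 13614/19.
Government outlay = subsidy × quantity = 28 × 13614/19 = 381192/19.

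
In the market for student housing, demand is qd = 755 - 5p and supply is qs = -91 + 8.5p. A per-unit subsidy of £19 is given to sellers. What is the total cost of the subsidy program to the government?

Pre-subsidy: 755 - 5p = -91 + 8.5p gives p* = 188/3, q* = 1325/3.
With the subsidy, sellers receive ps = pb + 19 for each unit, where pb is the price buyers pay.
Supply in terms of pb becomes qs = -91 + 8.5(pb + 19) = 70.5 + 8.5pb. Setting this equal to demand: 755 - 5pb = 70.5 + 8.5pb, so pb = 1369/27.
Sellers receive ps = 1369/27 + 19 = 1882/27; q' = 755 − 5·(1369/27) = 13540/27.
Government outlay = subsidy × quantity = 19 × 13540/27 = 257260/27.

Government cost = 257260/27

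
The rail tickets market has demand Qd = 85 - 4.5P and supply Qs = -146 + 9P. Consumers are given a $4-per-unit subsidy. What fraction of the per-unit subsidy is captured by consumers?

Pre-subsidy: 85 - 4.5P = -146 + 9P gives P* = 154/9, Q* = 8.
With the rebate, buyers effectively pay Pb = Ps − 4, where Ps is the price sellers receive.
Demand in terms of Ps becomes Qd = 85 − 4.5(Ps − 4) = 103 - 4.5Ps. Setting this equal to supply: 103 - 4.5Ps = -146 + 9Ps, so Ps = 166/9.
Buyers pay Pb = 166/9 − 4 = 130/9; Q' = -146 + 9·(166/9) = 20.
Buyers' price falls by P* − Pb = 154/9 − 130/9 = 8/3; sellers' price rises by Ps − P* = 166/9 − 154/9 = 4/3.
So consumers capture (8/3)/4 = 2/3 of each unit of subsidy.

Consumer share = 2/3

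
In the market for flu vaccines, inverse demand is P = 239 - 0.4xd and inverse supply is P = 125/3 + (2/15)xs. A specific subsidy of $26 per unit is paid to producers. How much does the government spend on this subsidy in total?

Government cost = $10887.5

Pre-subsidy: 239 - 0.4x = 125/3 + (2/15)x gives x* = 370 and P* = 91.
With the subsidy, sellers receive Ps = Pb + 26 for each unit, where Pb is the price buyers pay.
On the curves, Pb = 239 - 0.4x and Ps = 125/3 + (2/15)x; the wedge Ps − Pb = 26 gives 125/3 + (2/15)x − (239 - 0.4x) = 26, so x' = 418.75.
Then Pb = 239 − 0.4·418.75 = 71.5 and Ps = 125/3 + (2/15)·418.75 = 97.5.
Government outlay = subsidy × quantity = 26 × 418.75 = 10887.5.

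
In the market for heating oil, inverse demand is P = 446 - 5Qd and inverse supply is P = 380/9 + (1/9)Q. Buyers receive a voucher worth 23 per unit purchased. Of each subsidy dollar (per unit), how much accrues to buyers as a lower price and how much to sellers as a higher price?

Buyers gain 22.5 per unit; sellers gain 0.5 per unit

Pre-subsidy: 446 - 5Q = 380/9 + (1/9)Q gives Q* = 79 and P* = 51.
With the rebate, buyers effectively pay Pb = Ps − 23, where Ps is the price sellers receive.
On the curves, Pb = 446 - 5Q and Ps = 380/9 + (1/9)Q; the wedge Ps − Pb = 23 gives 380/9 + (1/9)Q − (446 - 5Q) = 23, so Q' = 83.5.
Then Pb = 446 − 5·83.5 = 28.5 and Ps = 380/9 + (1/9)·83.5 = 51.5.
Buyers' price falls by P* − Pb = 51 − 28.5 = 22.5; sellers' price rises by Ps − P* = 51.5 − 51 = 0.5.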